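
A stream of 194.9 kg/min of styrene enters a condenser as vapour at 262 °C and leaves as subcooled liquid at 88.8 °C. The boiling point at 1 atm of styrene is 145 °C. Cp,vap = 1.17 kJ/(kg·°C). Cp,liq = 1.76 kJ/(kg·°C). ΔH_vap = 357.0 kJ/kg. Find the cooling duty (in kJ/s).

Q_c = 1930 kJ/s

vapour 262→145 °C: -136.89 kJ/kg
condensation at 145 °C: -357 kJ/kg
liquid 145→88.8 °C: -98.912 kJ/kg
Δh = -136.89 + -357 + -98.912 = -592.8 kJ/kg
Q = ṁ·Δh = 194.9 kg/min × -592.8 kJ/kg = -115540 kJ/min
|Q| = 1925.6 kW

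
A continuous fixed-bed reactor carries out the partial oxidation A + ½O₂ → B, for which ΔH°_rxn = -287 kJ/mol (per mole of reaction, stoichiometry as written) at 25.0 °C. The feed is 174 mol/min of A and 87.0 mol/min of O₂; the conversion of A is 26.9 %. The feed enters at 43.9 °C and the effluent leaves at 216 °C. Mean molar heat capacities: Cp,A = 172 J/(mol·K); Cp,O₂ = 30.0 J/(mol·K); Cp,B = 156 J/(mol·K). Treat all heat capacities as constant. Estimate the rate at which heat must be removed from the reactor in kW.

Q_out = 135 kW

Extent of reaction ξ = 0.269 × 174 = 46.806 mol/min
Reaction term: ξ·ΔH°_rxn = 46.806 × -287 = -13433 kJ/min
Sensible, feed 43.9→25 °C: -614.97 kJ/min
Outlet flows (mol/min): A 127.19, O₂ 63.597, B 46.806
Sensible, products 25→216 °C: 5937.6 kJ/min
Q = ΔH = -8110.7 kJ/min = -135.18 kW
Heat removed = 135.18 kW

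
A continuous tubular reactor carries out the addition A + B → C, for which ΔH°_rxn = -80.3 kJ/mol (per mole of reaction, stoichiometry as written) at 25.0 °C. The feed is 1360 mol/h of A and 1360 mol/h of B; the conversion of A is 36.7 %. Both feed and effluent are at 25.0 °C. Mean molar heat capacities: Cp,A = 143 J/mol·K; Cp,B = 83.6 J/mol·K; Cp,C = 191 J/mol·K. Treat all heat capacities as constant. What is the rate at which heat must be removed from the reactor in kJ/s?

Q_out = 11.1 kJ/s

Extent of reaction ξ = 0.367 × 1360 = 499.12 mol/h
Reaction term: ξ·ΔH°_rxn = 499.12 × -80.3 = -40079 kJ/h
Q = ΔH = -40079 kJ/h = -11.133 kW
Heat removed = 11.133 kJ/s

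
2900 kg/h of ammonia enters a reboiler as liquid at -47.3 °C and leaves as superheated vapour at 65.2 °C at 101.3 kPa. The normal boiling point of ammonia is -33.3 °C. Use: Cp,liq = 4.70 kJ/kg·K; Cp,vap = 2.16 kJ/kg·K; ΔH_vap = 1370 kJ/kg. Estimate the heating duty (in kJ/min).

Q = 79700 kJ/min

liquid -47.3→-33.3 °C: 65.8 kJ/kg
vaporisation at -33.3 °C: 1370 kJ/kg
vapour -33.3→65.2 °C: 212.76 kJ/kg
Δh = 65.8 + 1370 + 212.76 = 1648.6 kJ/kg
Q = ṁ·Δh = 2900 kg/h × 1648.6 kJ/kg = 4.7808e+06 kJ/h
|Q| = 1328 kW = 79680 kJ/min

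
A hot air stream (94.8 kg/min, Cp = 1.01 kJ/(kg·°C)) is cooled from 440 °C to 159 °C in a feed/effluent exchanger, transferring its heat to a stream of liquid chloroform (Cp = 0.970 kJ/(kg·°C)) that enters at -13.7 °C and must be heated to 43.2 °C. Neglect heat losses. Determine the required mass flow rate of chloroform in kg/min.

ṁ_c = 487 kg/min

Heat released by hot stream: Q = 94.8 × 1.01 × (440 − 159) = 26905 kJ/min
Energy balance on cold side (adiabatic exchanger): Q = ṁ_c·Cp_c·(T_c,out − T_c,in)
ṁ_c = 26905 / [0.970 × (43.2 − -13.7)] = 487.47 kg/min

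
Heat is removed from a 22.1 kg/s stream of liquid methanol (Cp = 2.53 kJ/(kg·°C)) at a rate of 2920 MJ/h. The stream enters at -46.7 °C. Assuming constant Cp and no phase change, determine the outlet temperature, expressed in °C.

T_out = -61.2 °C

Q = 2920 MJ/h = 811.11 kJ/s
ΔT = Q/(ṁ·Cp) = 811.11/(22.1×2.53) = 14.507 K
T_out = -46.7 − 14.507 = -61.207 °C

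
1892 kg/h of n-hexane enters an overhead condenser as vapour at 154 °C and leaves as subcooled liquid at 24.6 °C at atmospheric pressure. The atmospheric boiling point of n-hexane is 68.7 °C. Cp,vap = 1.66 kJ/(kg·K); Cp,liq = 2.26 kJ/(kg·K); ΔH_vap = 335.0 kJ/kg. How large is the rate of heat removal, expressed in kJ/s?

vapour 154→68.7 °C: -141.6 kJ/kg
condensation at 68.7 °C: -335 kJ/kg
liquid 68.7→24.6 °C: -99.666 kJ/kg
Δh = -141.6 + -335 + -99.666 = -576.26 kJ/kg
Q = ṁ·Δh = 1892 kg/h × -576.26 kJ/kg = -1.0903e+06 kJ/h
|Q| = 302.86 kW

Q_c = 303 kJ/s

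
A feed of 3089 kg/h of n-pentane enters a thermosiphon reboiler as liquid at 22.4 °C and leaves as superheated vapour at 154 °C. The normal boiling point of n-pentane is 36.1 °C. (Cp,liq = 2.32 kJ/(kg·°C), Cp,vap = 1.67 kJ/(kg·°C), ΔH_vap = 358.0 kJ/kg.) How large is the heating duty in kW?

Q = 503 kW

liquid 22.4→36.1 °C: 31.784 kJ/kg
vaporisation at 36.1 °C: 358 kJ/kg
vapour 36.1→154 °C: 196.89 kJ/kg
Δh = 31.784 + 358 + 196.89 = 586.68 kJ/kg
Q = ṁ·Δh = 3089 kg/h × 586.68 kJ/kg = 1.8122e+06 kJ/h
|Q| = 503.4 kW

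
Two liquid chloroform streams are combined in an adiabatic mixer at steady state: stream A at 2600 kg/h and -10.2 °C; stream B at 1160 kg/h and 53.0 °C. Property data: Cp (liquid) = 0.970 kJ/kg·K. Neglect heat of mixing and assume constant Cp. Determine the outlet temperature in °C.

No heat crosses the boundary, so H_out = H_in.
Σ ṁᵢCp,ᵢTᵢ = 2600×0.970×-10.2 + 1160×0.970×53.0 = 33911
Σ ṁᵢCp,ᵢ = 2600×0.970 + 1160×0.970 = 3647.2
T_out = 33911 / 3647.2 = 9.2979 °C

T_out = 9.30 °C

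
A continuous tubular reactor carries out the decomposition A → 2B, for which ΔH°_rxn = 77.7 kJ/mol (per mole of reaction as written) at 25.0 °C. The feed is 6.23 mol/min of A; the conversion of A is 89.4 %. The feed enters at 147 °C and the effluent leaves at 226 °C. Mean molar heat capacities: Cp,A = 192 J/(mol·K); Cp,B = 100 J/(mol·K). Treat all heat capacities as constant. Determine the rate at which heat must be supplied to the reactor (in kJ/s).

Q_in = 8.94 kJ/s

Extent of reaction ξ = 0.894 × 6.23 = 5.5696 mol/min
Reaction term: ξ·ΔH°_rxn = 5.5696 × 77.7 = 432.76 kJ/min
Sensible, feed 147→25 °C: -145.93 kJ/min
Outlet flows (mol/min): A 0.66038, B 11.139
Sensible, products 25→226 °C: 249.38 kJ/min
Q = ΔH = 536.21 kJ/min = 8.9369 kW
Heat supplied = 8.9369 kJ/s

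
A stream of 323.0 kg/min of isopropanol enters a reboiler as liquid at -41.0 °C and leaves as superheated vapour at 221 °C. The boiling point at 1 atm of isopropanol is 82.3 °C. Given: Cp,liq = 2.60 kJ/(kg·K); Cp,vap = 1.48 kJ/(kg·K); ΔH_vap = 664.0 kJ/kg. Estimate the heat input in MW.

Q = 6.41 MW

liquid -41.0→82.3 °C: 320.58 kJ/kg
vaporisation at 82.3 °C: 664 kJ/kg
vapour 82.3→221 °C: 205.28 kJ/kg
Δh = 320.58 + 664 + 205.28 = 1189.9 kJ/kg
Q = ṁ·Δh = 323.0 kg/min × 1189.9 kJ/kg = 384320 kJ/min
|Q| = 6405.4 kW = 6.4054 MW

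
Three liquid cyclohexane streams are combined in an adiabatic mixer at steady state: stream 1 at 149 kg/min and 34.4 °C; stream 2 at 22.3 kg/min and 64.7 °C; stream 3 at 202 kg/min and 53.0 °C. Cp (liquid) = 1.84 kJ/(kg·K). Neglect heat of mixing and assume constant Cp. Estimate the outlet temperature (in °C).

Energy balance with Q = 0: Σ ṁᵢCp,ᵢ(T_out − Tᵢ) = 0
Σ ṁᵢCp,ᵢTᵢ = 149×1.84×34.4 + 22.3×1.84×64.7 + 202×1.84×53.0 = 31785
Σ ṁᵢCp,ᵢ = 149×1.84 + 22.3×1.84 + 202×1.84 = 686.87
T_out = 31785 / 686.87 = 46.275 °C

T_out = 46.3 °C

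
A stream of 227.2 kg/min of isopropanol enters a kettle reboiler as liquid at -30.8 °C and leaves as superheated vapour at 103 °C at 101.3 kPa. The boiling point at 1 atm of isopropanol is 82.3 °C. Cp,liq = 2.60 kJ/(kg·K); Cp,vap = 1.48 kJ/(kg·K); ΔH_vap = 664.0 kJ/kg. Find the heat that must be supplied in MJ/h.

liquid -30.8→82.3 °C: 294.06 kJ/kg
vaporisation at 82.3 °C: 664 kJ/kg
vapour 82.3→103 °C: 30.636 kJ/kg
Δh = 294.06 + 664 + 30.636 = 988.7 kJ/kg
Q = ṁ·Δh = 227.2 kg/min × 988.7 kJ/kg = 224630 kJ/min
|Q| = 3743.9 kW = 13478 MJ/h

Q = 13500 MJ/h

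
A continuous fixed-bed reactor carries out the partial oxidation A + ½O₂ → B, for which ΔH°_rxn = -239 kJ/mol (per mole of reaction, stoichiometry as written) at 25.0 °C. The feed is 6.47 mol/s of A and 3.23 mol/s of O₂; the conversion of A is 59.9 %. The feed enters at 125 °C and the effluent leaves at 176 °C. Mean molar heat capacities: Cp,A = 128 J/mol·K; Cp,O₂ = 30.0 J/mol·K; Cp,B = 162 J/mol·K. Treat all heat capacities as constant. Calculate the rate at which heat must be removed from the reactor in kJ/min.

Extent of reaction ξ = 0.599 × 6.47 = 3.8755 mol/s
Reaction term: ξ·ΔH°_rxn = 3.8755 × -239 = -926.25 kJ/s
Sensible, feed 125→25 °C: -92.506 kJ/s
Outlet flows (mol/s): A 2.5945, O₂ 1.2922, B 3.8755
Sensible, products 25→176 °C: 150.8 kJ/s
Q = ΔH = -867.95 kJ/s = -867.95 kW
Heat removed = 52077 kJ/min

Q_out = 52100 kJ/min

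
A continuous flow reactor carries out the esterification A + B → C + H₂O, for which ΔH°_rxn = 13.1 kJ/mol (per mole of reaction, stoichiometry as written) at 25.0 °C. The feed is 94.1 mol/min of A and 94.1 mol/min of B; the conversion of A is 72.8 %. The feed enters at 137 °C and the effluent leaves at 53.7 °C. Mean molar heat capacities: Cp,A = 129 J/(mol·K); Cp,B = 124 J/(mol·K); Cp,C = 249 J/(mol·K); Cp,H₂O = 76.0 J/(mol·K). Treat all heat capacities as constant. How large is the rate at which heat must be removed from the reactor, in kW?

Q_out = 15.7 kW

Extent of reaction ξ = 0.728 × 94.1 = 68.505 mol/min
Reaction term: ξ·ΔH°_rxn = 68.505 × 13.1 = 897.41 kJ/min
Sensible, feed 137→25 °C: -2666.4 kJ/min
Outlet flows (mol/min): A 25.595, B 25.595, C 68.505, H₂O 68.505
Sensible, products 25→53.7 °C: 824.83 kJ/min
Q = ΔH = -944.18 kJ/min = -15.736 kW
Heat removed = 15.736 kW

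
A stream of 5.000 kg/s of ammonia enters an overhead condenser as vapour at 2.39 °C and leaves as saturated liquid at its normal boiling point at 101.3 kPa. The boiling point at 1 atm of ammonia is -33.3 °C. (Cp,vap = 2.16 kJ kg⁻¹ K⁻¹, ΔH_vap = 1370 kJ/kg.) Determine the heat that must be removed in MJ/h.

Q_c = 26000 MJ/h

vapour 2.39→-33.3 °C: -77.09 kJ/kg
condensation at -33.3 °C: -1370 kJ/kg
Δh = -77.09 + -1370 = -1447.1 kJ/kg
Q = ṁ·Δh = 5.000 kg/s × -1447.1 kJ/kg = -7235.5 kJ/s
|Q| = 7235.5 kW = 26048 MJ/h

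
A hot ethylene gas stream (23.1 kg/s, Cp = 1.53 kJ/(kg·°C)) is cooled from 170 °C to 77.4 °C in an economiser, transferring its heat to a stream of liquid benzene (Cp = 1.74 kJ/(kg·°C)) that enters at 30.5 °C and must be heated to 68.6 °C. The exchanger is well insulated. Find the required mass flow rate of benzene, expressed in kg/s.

ṁ_c = 49.4 kg/s

Heat released by hot stream: Q = 23.1 × 1.53 × (170 − 77.4) = 3272.8 kJ/s
Energy balance on cold side (adiabatic exchanger): Q = ṁ_c·Cp_c·(T_c,out − T_c,in)
ṁ_c = 3272.8 / [1.74 × (68.6 − 30.5)] = 49.367 kg/s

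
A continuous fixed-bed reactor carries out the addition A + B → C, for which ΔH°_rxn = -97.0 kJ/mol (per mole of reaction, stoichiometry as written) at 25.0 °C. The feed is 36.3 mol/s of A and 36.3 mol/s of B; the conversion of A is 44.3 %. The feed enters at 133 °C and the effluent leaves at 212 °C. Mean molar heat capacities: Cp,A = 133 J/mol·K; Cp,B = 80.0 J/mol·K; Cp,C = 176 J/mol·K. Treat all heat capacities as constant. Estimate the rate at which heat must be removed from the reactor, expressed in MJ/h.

Q_out = 3820 MJ/h

Extent of reaction ξ = 0.443 × 36.3 = 16.081 mol/s
Reaction term: ξ·ΔH°_rxn = 16.081 × -97.0 = -1559.8 kJ/s
Sensible, feed 133→25 °C: -835.05 kJ/s
Outlet flows (mol/s): A 20.219, B 20.219, C 16.081
Sensible, products 25→212 °C: 1334.6 kJ/s
Q = ΔH = -1060.3 kJ/s = -1060.3 kW
Heat removed = 3817 MJ/h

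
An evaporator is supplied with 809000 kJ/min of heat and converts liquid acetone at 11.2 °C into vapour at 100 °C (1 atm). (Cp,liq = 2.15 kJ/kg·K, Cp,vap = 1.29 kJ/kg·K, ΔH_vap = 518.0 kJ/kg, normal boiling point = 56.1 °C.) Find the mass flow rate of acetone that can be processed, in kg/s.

ṁ = 20.1 kg/s

Δh = 2.15×(56.1−11.2) + 518.0 + 1.29×(100−56.1) = 671.17 kJ/kg
Q = 809000 kJ/min = 13483 kJ/s = 13483 kJ/s
ṁ = Q/Δh = 13483 / 671.17 = 20.089 kg/s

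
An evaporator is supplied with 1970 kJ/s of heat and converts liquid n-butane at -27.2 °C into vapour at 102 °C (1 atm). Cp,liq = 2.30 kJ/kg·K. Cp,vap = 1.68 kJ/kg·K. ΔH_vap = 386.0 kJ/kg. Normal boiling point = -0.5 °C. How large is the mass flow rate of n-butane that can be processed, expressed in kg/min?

Δh = 2.30×(-0.5−-27.2) + 386.0 + 1.68×(102−-0.5) = 619.61 kJ/kg
Q = 1970 kJ/s = 1970 kJ/s = 118200 kJ/min
ṁ = Q/Δh = 118200 / 619.61 = 190.77 kg/min

ṁ = 191 kg/min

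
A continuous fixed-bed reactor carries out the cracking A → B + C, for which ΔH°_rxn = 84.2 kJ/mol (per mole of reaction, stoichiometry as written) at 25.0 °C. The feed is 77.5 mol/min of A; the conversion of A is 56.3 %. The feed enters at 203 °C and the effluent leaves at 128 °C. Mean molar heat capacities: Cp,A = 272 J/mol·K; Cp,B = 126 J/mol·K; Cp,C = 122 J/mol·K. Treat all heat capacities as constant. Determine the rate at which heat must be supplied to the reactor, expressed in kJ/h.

Extent of reaction ξ = 0.563 × 77.5 = 43.632 mol/min
Reaction term: ξ·ΔH°_rxn = 43.632 × 84.2 = 3673.9 kJ/min
Sensible, feed 203→25 °C: -3752.2 kJ/min
Outlet flows (mol/min): A 33.868, B 43.632, C 43.632
Sensible, products 25→128 °C: 2063.4 kJ/min
Q = ΔH = 1985 kJ/min = 33.083 kW
Heat supplied = 119100 kJ/h

Q_in = 119000 kJ/h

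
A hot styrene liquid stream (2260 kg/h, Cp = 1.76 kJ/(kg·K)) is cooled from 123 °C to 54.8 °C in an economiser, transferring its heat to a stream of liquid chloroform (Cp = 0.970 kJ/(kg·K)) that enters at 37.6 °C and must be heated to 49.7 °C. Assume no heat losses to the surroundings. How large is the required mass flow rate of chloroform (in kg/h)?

Heat released by hot stream: Q = 2260 × 1.76 × (123 − 54.8) = 271270 kJ/h
Energy balance on cold side (adiabatic exchanger): Q = ṁ_c·Cp_c·(T_c,out − T_c,in)
ṁ_c = 271270 / [0.970 × (49.7 − 37.6)] = 23113 kg/h

ṁ_c = 23100 kg/h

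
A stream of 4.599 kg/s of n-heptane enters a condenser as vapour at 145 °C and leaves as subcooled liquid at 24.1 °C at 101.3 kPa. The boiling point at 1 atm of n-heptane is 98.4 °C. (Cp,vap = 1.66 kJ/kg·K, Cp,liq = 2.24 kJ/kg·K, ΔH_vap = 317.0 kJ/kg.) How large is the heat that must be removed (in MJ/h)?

vapour 145→98.4 °C: -77.356 kJ/kg
condensation at 98.4 °C: -317 kJ/kg
liquid 98.4→24.1 °C: -166.43 kJ/kg
Δh = -77.356 + -317 + -166.43 = -560.79 kJ/kg
Q = ṁ·Δh = 4.599 kg/s × -560.79 kJ/kg = -2579.1 kJ/s
|Q| = 2579.1 kW = 9284.6 MJ/h

Q_c = 9280 MJ/h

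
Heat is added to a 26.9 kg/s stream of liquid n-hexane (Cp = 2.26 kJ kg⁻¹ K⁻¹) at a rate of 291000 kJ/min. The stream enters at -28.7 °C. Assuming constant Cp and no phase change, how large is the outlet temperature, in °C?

T_out = 51.1 °C

Q = 291000 kJ/min = 4850 kJ/s
ΔT = Q/(ṁ·Cp) = 4850/(26.9×2.26) = 79.778 K
T_out = -28.7 + 79.778 = 51.078 °C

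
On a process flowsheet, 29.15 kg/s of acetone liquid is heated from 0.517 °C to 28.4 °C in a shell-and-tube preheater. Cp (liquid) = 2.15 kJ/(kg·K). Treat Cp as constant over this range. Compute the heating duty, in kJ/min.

Q = ṁ·Cp·ΔT = 29.15 × 2.15 × (28.4 − 0.517) = 1747.5 kJ/s
Heating duty = 104850 kJ/min

Q = 105000 kJ/min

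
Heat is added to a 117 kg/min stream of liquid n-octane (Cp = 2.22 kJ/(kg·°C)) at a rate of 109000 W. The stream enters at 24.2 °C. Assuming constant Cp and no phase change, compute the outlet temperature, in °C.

Q = 109000 W = 6540 kJ/min
ΔT = Q/(ṁ·Cp) = 6540/(117×2.22) = 25.179 K
T_out = 24.2 + 25.179 = 49.379 °C

T_out = 49.4 °C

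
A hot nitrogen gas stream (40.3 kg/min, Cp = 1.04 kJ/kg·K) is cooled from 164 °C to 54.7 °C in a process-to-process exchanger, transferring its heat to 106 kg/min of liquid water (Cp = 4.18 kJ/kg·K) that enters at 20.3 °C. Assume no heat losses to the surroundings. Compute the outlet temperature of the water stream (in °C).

Heat released by hot stream: Q = 40.3 × 1.04 × (164 − 54.7) = 4581 kJ/min
Energy balance on cold side (adiabatic exchanger): Q = ṁ_c·Cp_c·(T_c,out − T_c,in)
T_c,out = 20.3 + 4581/(106 × 4.18) = 30.639 °C

T_c,out = 30.6 °C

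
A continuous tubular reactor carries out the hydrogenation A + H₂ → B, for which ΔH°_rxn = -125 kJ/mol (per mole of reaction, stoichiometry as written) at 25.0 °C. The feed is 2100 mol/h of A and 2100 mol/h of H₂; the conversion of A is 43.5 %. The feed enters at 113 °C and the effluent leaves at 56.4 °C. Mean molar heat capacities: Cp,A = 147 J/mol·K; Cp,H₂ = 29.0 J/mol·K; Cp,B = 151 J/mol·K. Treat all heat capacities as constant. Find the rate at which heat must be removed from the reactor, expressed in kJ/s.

Extent of reaction ξ = 0.435 × 2100 = 913.5 mol/h
Reaction term: ξ·ΔH°_rxn = 913.5 × -125 = -114190 kJ/h
Sensible, feed 113→25 °C: -32525 kJ/h
Outlet flows (mol/h): A 1186.5, H₂ 1186.5, B 913.5
Sensible, products 25→56.4 °C: 10888 kJ/h
Q = ΔH = -135820 kJ/h = -37.729 kW
Heat removed = 37.729 kJ/s

Q_out = 37.7 kJ/s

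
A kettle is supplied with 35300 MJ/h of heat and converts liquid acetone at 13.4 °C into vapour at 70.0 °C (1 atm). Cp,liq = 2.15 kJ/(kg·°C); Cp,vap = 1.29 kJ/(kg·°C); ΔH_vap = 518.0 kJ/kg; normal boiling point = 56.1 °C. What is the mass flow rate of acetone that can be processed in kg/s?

Δh = 2.15×(56.1−13.4) + 518.0 + 1.29×(70.0−56.1) = 627.74 kJ/kg
Q = 35300 MJ/h = 9805.6 kJ/s = 9805.6 kJ/s
ṁ = Q/Δh = 9805.6 / 627.74 = 15.621 kg/s

ṁ = 15.6 kg/s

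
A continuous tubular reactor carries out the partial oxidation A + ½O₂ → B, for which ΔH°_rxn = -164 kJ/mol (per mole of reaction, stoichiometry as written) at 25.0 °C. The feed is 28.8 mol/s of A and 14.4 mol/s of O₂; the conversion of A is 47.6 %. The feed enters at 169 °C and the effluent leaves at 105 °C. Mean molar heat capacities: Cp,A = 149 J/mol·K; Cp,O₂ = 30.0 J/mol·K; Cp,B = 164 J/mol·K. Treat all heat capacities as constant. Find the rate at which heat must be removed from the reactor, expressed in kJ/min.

Q_out = 153000 kJ/min

Extent of reaction ξ = 0.476 × 28.8 = 13.709 mol/s
Reaction term: ξ·ΔH°_rxn = 13.709 × -164 = -2248.2 kJ/s
Sensible, feed 169→25 °C: -680.14 kJ/s
Outlet flows (mol/s): A 15.091, O₂ 7.5456, B 13.709
Sensible, products 25→105 °C: 377.86 kJ/s
Q = ΔH = -2550.5 kJ/s = -2550.5 kW
Heat removed = 153030 kJ/min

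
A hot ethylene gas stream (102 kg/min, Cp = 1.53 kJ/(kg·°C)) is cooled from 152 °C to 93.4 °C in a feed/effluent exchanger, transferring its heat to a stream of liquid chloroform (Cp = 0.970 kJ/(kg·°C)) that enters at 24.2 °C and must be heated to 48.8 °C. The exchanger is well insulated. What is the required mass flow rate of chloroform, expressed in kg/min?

ṁ_c = 383 kg/min

Heat released by hot stream: Q = 102 × 1.53 × (152 − 93.4) = 9145.1 kJ/min
Energy balance on cold side (adiabatic exchanger): Q = ṁ_c·Cp_c·(T_c,out − T_c,in)
ṁ_c = 9145.1 / [0.970 × (48.8 − 24.2)] = 383.25 kg/min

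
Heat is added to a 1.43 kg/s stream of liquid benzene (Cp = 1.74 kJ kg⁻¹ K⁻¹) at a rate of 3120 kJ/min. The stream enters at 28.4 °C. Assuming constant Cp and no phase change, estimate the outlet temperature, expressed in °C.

T_out = 49.3 °C

Q = 3120 kJ/min = 52 kJ/s
ΔT = Q/(ṁ·Cp) = 52/(1.43×1.74) = 20.899 K
T_out = 28.4 + 20.899 = 49.299 °C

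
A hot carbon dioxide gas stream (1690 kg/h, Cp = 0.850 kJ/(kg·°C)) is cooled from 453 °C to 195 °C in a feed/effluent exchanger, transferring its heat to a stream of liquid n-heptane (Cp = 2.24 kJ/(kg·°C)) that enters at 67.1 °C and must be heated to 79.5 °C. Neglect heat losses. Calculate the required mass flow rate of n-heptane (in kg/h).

ṁ_c = 13300 kg/h

Heat released by hot stream: Q = 1690 × 0.850 × (453 − 195) = 370620 kJ/h
Energy balance on cold side (adiabatic exchanger): Q = ṁ_c·Cp_c·(T_c,out − T_c,in)
ṁ_c = 370620 / [2.24 × (79.5 − 67.1)] = 13343 kg/h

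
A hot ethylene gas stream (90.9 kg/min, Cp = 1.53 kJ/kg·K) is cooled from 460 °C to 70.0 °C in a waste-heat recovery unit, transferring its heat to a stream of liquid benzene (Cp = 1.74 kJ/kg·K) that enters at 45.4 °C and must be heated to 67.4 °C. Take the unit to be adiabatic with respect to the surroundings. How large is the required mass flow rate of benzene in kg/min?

Heat released by hot stream: Q = 90.9 × 1.53 × (460 − 70.0) = 54240 kJ/min
Energy balance on cold side (adiabatic exchanger): Q = ṁ_c·Cp_c·(T_c,out − T_c,in)
ṁ_c = 54240 / [1.74 × (67.4 − 45.4)] = 1416.9 kg/min

ṁ_c = 1420 kg/min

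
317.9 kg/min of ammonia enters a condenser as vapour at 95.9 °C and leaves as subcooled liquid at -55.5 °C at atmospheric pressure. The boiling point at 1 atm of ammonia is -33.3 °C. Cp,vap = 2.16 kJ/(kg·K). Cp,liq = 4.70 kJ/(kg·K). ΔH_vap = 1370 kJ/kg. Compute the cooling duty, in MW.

Q_c = 9.29 MW

vapour 95.9→-33.3 °C: -279.07 kJ/kg
condensation at -33.3 °C: -1370 kJ/kg
liquid -33.3→-55.5 °C: -104.34 kJ/kg
Δh = -279.07 + -1370 + -104.34 = -1753.4 kJ/kg
Q = ṁ·Δh = 317.9 kg/min × -1753.4 kJ/kg = -557410 kJ/min
|Q| = 9290.2 kW = 9.2902 MW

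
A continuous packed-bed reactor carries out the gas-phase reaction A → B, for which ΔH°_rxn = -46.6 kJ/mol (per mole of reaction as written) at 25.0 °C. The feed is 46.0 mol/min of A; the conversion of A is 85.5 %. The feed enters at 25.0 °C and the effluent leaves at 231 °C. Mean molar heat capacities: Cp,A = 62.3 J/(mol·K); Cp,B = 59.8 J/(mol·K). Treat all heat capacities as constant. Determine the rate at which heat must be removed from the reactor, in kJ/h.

Extent of reaction ξ = 0.855 × 46.0 = 39.33 mol/min
Reaction term: ξ·ΔH°_rxn = 39.33 × -46.6 = -1832.8 kJ/min
Sensible, feed 25.0→25 °C: 0 kJ/min
Outlet flows (mol/min): A 6.67, B 39.33
Sensible, products 25→231 °C: 570.1 kJ/min
Q = ΔH = -1262.7 kJ/min = -21.045 kW
Heat removed = 75761 kJ/h

Q_out = 75800 kJ/h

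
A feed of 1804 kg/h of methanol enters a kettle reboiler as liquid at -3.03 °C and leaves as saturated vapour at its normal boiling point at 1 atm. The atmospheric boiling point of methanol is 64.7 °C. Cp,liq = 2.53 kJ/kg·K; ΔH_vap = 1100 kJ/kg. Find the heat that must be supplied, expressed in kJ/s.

Q = 637 kJ/s

liquid -3.03→64.7 °C: 171.36 kJ/kg
vaporisation at 64.7 °C: 1100 kJ/kg
Δh = 171.36 + 1100 = 1271.4 kJ/kg
Q = ṁ·Δh = 1804 kg/h × 1271.4 kJ/kg = 2.2935e+06 kJ/h
|Q| = 637.09 kW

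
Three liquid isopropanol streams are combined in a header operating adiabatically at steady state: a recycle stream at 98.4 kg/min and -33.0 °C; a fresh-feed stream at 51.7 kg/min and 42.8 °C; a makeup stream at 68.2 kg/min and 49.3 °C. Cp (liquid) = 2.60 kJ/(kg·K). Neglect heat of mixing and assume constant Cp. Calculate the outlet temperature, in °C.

No heat crosses the boundary, so H_out = H_in.
T_out = Σ ṁᵢCp,ᵢTᵢ / Σ ṁᵢCp,ᵢ
      = 6052.3 / 567.58 = 10.663 °C

T_out = 10.7 °C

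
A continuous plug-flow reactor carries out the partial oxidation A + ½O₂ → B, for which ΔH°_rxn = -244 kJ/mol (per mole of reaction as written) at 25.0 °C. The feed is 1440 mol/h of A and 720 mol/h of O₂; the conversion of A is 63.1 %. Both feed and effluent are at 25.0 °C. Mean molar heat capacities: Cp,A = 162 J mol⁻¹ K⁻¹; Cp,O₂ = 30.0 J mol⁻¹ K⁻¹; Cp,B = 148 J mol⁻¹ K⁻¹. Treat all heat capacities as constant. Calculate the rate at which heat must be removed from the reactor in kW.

Q_out = 61.6 kW

Extent of reaction ξ = 0.631 × 1440 = 908.64 mol/h
Reaction term: ξ·ΔH°_rxn = 908.64 × -244 = -221710 kJ/h
Q = ΔH = -221710 kJ/h = -61.586 kW
Heat removed = 61.586 kW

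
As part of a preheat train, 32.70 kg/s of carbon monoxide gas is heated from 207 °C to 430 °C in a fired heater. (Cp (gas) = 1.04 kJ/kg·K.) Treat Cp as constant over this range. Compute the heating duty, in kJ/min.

Q = ṁ·Cp·ΔT = 32.70 × 1.04 × (430 − 207) = 7583.8 kJ/s
Heating duty = 455030 kJ/min

Q = 455000 kJ/min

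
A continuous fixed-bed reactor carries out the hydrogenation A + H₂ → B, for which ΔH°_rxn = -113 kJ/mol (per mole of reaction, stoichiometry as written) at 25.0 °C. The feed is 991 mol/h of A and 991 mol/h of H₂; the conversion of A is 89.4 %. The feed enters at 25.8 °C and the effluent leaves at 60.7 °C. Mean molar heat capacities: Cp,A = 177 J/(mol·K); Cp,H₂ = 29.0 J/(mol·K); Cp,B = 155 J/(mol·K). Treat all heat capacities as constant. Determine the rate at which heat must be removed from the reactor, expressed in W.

Extent of reaction ξ = 0.894 × 991 = 885.95 mol/h
Reaction term: ξ·ΔH°_rxn = 885.95 × -113 = -100110 kJ/h
Sensible, feed 25.8→25 °C: -163.32 kJ/h
Outlet flows (mol/h): A 105.05, H₂ 105.05, B 885.95
Sensible, products 25→60.7 °C: 5675 kJ/h
Q = ΔH = -94601 kJ/h = -26.278 kW
Heat removed = 26278 W

Q_out = 26300 W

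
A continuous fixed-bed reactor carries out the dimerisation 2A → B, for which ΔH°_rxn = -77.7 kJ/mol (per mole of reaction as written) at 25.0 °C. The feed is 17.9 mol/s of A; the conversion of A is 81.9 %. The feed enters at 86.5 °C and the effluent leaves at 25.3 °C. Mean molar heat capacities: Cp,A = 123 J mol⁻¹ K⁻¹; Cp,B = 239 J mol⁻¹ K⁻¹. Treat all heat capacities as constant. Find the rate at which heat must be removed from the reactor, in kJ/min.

Extent of reaction ξ = 0.819 × 17.9 / 2 = 7.33 mol/s
Reaction term: ξ·ΔH°_rxn = 7.33 × -77.7 = -569.54 kJ/s
Sensible, feed 86.5→25 °C: -135.4 kJ/s
Outlet flows (mol/s): A 3.2399, B 7.33
Sensible, products 25→25.3 °C: 0.64512 kJ/s
Q = ΔH = -704.3 kJ/s = -704.3 kW
Heat removed = 42258 kJ/min

Q_out = 42300 kJ/min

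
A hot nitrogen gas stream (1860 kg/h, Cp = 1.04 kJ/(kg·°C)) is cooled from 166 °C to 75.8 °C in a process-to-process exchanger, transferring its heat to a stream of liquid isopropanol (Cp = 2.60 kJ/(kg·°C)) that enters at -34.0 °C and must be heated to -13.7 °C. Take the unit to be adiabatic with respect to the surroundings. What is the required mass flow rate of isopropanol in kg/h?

Heat released by hot stream: Q = 1860 × 1.04 × (166 − 75.8) = 174480 kJ/h
Energy balance on cold side (adiabatic exchanger): Q = ṁ_c·Cp_c·(T_c,out − T_c,in)
ṁ_c = 174480 / [2.60 × (-13.7 − -34.0)] = 3305.9 kg/h

ṁ_c = 3310 kg/h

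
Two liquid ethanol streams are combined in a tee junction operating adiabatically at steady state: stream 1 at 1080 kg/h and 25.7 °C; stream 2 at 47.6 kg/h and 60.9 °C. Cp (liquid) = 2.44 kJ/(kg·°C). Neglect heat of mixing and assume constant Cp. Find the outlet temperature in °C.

No heat crosses the boundary, so H_out = H_in.
Σ ṁᵢCp,ᵢTᵢ = 1080×2.44×25.7 + 47.6×2.44×60.9 = 74798
Σ ṁᵢCp,ᵢ = 1080×2.44 + 47.6×2.44 = 2751.3
T_out = 74798 / 2751.3 = 27.186 °C

T_out = 27.2 °C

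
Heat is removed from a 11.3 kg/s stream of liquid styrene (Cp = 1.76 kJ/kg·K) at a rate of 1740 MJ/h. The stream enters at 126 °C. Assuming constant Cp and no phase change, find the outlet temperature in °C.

T_out = 102 °C

Q = 1740 MJ/h = 483.33 kJ/s
ΔT = Q/(ṁ·Cp) = 483.33/(11.3×1.76) = 24.303 K
T_out = 126 − 24.303 = 101.7 °C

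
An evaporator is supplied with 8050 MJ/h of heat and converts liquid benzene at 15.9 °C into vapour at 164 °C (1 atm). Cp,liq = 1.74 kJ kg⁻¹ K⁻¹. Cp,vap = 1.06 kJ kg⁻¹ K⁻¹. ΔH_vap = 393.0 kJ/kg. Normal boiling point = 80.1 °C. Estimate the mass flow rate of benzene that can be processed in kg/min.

Δh = 1.74×(80.1−15.9) + 393.0 + 1.06×(164−80.1) = 593.64 kJ/kg
Q = 8050 MJ/h = 2236.1 kJ/s = 134170 kJ/min
ṁ = Q/Δh = 134170 / 593.64 = 226.01 kg/min

ṁ = 226 kg/min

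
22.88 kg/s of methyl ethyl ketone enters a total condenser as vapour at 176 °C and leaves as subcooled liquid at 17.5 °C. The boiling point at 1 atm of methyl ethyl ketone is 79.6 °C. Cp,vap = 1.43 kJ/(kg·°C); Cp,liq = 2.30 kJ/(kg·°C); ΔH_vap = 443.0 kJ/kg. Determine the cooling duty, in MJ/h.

Q_c = 59600 MJ/h

vapour 176→79.6 °C: -137.85 kJ/kg
condensation at 79.6 °C: -443 kJ/kg
liquid 79.6→17.5 °C: -142.83 kJ/kg
Δh = -137.85 + -443 + -142.83 = -723.68 kJ/kg
Q = ṁ·Δh = 22.88 kg/s × -723.68 kJ/kg = -16558 kJ/s
|Q| = 16558 kW = 59608 MJ/h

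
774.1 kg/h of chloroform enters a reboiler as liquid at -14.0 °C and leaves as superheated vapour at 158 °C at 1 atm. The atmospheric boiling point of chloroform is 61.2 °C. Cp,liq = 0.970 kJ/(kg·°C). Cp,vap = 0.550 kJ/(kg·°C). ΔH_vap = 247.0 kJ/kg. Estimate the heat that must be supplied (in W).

Q = 80200 W

liquid -14.0→61.2 °C: 72.944 kJ/kg
vaporisation at 61.2 °C: 247 kJ/kg
vapour 61.2→158 °C: 53.24 kJ/kg
Δh = 72.944 + 247 + 53.24 = 373.18 kJ/kg
Q = ṁ·Δh = 774.1 kg/h × 373.18 kJ/kg = 288880 kJ/h
|Q| = 80.245 kW = 80245 W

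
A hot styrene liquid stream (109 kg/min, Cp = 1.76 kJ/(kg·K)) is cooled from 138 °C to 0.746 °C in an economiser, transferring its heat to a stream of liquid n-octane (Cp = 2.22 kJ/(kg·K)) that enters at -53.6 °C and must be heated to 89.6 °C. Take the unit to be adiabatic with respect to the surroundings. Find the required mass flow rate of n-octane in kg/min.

ṁ_c = 82.8 kg/min

Heat released by hot stream: Q = 109 × 1.76 × (138 − 0.746) = 26331 kJ/min
Energy balance on cold side (adiabatic exchanger): Q = ṁ_c·Cp_c·(T_c,out − T_c,in)
ṁ_c = 26331 / [2.22 × (89.6 − -53.6)] = 82.826 kg/min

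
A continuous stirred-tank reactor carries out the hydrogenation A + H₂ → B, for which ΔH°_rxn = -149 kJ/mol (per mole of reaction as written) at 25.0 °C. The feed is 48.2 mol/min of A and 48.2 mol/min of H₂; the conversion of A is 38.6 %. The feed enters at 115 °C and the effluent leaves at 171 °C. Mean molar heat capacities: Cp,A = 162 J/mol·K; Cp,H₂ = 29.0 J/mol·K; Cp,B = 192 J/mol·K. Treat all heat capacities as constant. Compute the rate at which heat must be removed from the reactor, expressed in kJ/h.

Q_out = 135000 kJ/h

Extent of reaction ξ = 0.386 × 48.2 = 18.605 mol/min
Reaction term: ξ·ΔH°_rxn = 18.605 × -149 = -2772.2 kJ/min
Sensible, feed 115→25 °C: -828.56 kJ/min
Outlet flows (mol/min): A 29.595, H₂ 29.595, B 18.605
Sensible, products 25→171 °C: 1346.8 kJ/min
Q = ΔH = -2253.9 kJ/min = -37.565 kW
Heat removed = 135230 kJ/h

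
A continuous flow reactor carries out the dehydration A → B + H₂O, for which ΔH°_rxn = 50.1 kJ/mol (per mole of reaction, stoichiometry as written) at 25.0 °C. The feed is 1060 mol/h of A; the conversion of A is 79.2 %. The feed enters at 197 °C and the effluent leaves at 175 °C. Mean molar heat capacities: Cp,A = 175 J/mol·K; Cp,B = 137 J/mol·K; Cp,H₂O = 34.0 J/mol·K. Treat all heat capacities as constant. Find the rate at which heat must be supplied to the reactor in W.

Q_in = 10400 W

Extent of reaction ξ = 0.792 × 1060 = 839.52 mol/h
Reaction term: ξ·ΔH°_rxn = 839.52 × 50.1 = 42060 kJ/h
Sensible, feed 197→25 °C: -31906 kJ/h
Outlet flows (mol/h): A 220.48, B 839.52, H₂O 839.52
Sensible, products 25→175 °C: 27321 kJ/h
Q = ΔH = 37475 kJ/h = 10.41 kW
Heat supplied = 10410 W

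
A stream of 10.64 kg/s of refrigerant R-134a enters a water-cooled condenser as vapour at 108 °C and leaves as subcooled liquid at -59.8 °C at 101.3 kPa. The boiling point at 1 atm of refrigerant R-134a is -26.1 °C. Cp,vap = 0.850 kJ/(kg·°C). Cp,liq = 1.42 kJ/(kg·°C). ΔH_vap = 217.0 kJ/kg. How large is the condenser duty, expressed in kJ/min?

Q_c = 242000 kJ/min

vapour 108→-26.1 °C: -113.98 kJ/kg
condensation at -26.1 °C: -217 kJ/kg
liquid -26.1→-59.8 °C: -47.854 kJ/kg
Δh = -113.98 + -217 + -47.854 = -378.84 kJ/kg
Q = ṁ·Δh = 10.64 kg/s × -378.84 kJ/kg = -4030.8 kJ/s
|Q| = 4030.8 kW = 241850 kJ/min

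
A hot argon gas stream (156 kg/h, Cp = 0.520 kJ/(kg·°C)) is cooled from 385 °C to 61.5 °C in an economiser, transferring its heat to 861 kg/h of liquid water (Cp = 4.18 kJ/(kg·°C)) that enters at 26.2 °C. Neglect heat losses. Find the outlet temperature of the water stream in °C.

T_c,out = 33.5 °C

Heat released by hot stream: Q = 156 × 0.520 × (385 − 61.5) = 26242 kJ/h
Energy balance on cold side (adiabatic exchanger): Q = ṁ_c·Cp_c·(T_c,out − T_c,in)
T_c,out = 26.2 + 26242/(861 × 4.18) = 33.492 °C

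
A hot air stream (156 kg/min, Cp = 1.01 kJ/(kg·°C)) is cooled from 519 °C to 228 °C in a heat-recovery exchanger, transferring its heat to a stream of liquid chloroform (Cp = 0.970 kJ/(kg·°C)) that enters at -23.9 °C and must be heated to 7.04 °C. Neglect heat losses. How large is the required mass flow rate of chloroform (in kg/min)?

Heat released by hot stream: Q = 156 × 1.01 × (519 − 228) = 45850 kJ/min
Energy balance on cold side (adiabatic exchanger): Q = ṁ_c·Cp_c·(T_c,out − T_c,in)
ṁ_c = 45850 / [0.970 × (7.04 − -23.9)] = 1527.7 kg/min

ṁ_c = 1530 kg/min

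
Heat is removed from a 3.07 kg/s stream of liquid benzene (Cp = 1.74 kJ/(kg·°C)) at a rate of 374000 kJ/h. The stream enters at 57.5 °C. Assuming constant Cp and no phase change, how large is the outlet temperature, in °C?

T_out = 38.1 °C

Q = 374000 kJ/h = 103.89 kJ/s
ΔT = Q/(ṁ·Cp) = 103.89/(3.07×1.74) = 19.448 K
T_out = 57.5 − 19.448 = 38.052 °C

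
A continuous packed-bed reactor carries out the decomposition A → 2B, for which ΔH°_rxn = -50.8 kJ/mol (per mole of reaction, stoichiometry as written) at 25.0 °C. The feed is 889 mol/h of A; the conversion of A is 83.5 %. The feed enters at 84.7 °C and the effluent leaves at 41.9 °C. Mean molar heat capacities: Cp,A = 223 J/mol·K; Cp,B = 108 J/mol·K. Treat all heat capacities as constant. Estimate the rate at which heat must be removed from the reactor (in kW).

Q_out = 12.9 kW

Extent of reaction ξ = 0.835 × 889 = 742.31 mol/h
Reaction term: ξ·ΔH°_rxn = 742.31 × -50.8 = -37710 kJ/h
Sensible, feed 84.7→25 °C: -11835 kJ/h
Outlet flows (mol/h): A 146.69, B 1484.6
Sensible, products 25→41.9 °C: 3262.6 kJ/h
Q = ΔH = -46282 kJ/h = -12.856 kW
Heat removed = 12.856 kW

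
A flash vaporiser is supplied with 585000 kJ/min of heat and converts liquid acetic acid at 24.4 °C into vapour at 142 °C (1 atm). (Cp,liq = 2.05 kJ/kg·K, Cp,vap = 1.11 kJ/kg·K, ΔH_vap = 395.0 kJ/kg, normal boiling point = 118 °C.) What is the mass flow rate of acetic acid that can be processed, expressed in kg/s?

Δh = 2.05×(118−24.4) + 395.0 + 1.11×(142−118) = 613.52 kJ/kg
Q = 585000 kJ/min = 9750 kJ/s = 9750 kJ/s
ṁ = Q/Δh = 9750 / 613.52 = 15.892 kg/s

ṁ = 15.9 kg/s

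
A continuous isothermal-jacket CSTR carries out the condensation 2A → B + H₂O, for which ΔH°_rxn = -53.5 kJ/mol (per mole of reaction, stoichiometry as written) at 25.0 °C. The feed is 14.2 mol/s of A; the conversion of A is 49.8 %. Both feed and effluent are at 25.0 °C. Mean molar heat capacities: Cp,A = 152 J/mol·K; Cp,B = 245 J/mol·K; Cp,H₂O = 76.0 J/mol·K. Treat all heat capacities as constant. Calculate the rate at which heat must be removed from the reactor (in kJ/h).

Extent of reaction ξ = 0.498 × 14.2 / 2 = 3.5358 mol/s
Reaction term: ξ·ΔH°_rxn = 3.5358 × -53.5 = -189.17 kJ/s
Q = ΔH = -189.17 kJ/s = -189.17 kW
Heat removed = 681000 kJ/h

Q_out = 681000 kJ/h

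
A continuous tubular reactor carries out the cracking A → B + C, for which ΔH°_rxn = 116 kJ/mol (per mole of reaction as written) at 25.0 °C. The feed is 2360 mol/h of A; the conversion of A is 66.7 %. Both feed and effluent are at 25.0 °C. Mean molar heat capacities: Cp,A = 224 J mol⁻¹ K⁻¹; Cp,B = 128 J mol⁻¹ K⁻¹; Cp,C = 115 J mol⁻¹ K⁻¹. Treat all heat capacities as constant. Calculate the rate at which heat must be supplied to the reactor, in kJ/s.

Extent of reaction ξ = 0.667 × 2360 = 1574.1 mol/h
Reaction term: ξ·ΔH°_rxn = 1574.1 × 116 = 182600 kJ/h
Q = ΔH = 182600 kJ/h = 50.722 kW
Heat supplied = 50.722 kJ/s

Q_in = 50.7 kJ/s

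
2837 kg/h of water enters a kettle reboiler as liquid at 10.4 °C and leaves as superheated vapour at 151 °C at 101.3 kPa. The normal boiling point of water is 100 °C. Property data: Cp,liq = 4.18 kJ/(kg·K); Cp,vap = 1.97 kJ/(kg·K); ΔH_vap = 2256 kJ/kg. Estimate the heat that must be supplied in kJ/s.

Q = 2150 kJ/s

liquid 10.4→100 °C: 374.53 kJ/kg
vaporisation at 100 °C: 2256 kJ/kg
vapour 100→151 °C: 100.47 kJ/kg
Δh = 374.53 + 2256 + 100.47 = 2731 kJ/kg
Q = ṁ·Δh = 2837 kg/h × 2731 kJ/kg = 7.7478e+06 kJ/h
|Q| = 2152.2 kW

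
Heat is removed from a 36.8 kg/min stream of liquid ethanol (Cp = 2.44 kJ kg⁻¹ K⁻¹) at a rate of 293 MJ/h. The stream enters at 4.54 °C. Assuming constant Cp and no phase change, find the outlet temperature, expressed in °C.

T_out = -49.8 °C

Q = 293 MJ/h = 4883.3 kJ/min
ΔT = Q/(ṁ·Cp) = 4883.3/(36.8×2.44) = 54.385 K
T_out = 4.54 − 54.385 = -49.845 °C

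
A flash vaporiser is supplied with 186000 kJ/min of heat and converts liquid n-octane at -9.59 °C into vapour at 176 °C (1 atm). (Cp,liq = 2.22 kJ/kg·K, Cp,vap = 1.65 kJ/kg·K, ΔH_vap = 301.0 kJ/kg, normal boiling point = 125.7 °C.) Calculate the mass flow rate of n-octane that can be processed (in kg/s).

Δh = 2.22×(125.7−-9.59) + 301.0 + 1.65×(176−125.7) = 684.34 kJ/kg
Q = 186000 kJ/min = 3100 kJ/s = 3100 kJ/s
ṁ = Q/Δh = 3100 / 684.34 = 4.5299 kg/s

ṁ = 4.53 kg/s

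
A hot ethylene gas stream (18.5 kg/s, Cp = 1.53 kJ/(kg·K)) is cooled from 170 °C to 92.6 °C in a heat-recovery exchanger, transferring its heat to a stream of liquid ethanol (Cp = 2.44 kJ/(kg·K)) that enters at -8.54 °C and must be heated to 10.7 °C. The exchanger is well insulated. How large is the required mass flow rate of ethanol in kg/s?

ṁ_c = 46.7 kg/s

Heat released by hot stream: Q = 18.5 × 1.53 × (170 − 92.6) = 2190.8 kJ/s
Energy balance on cold side (adiabatic exchanger): Q = ṁ_c·Cp_c·(T_c,out − T_c,in)
ṁ_c = 2190.8 / [2.44 × (10.7 − -8.54)] = 46.667 kg/s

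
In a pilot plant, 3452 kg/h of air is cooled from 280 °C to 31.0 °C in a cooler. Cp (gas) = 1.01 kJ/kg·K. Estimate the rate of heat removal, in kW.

Q_c = 241 kW

Q = ṁ·Cp·ΔT = 3452 × 1.01 × (31.0 − 280) = -868140 kJ/h
Converting: 868140 / 3600 s = 241.15 kW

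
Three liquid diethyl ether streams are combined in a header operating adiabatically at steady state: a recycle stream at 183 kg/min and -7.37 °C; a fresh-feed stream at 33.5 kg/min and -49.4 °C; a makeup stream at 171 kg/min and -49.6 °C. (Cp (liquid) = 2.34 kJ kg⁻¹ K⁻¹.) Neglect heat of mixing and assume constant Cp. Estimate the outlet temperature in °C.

T_out = -29.6 °C

Adiabatic, steady state ⇒ Σ ṁᵢCp,ᵢ(T_out − Tᵢ) = 0
Σ ṁᵢCp,ᵢTᵢ = 183×2.34×-7.37 + 33.5×2.34×-49.4 + 171×2.34×-49.6 = -26875
Σ ṁᵢCp,ᵢ = 183×2.34 + 33.5×2.34 + 171×2.34 = 906.75
T_out = -26875 / 906.75 = -29.639 °C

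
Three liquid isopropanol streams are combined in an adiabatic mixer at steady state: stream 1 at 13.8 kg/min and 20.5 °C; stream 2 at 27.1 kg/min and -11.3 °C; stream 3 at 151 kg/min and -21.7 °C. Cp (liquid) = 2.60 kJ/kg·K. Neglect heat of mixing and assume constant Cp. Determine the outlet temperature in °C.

No heat crosses the boundary, so H_out = H_in.
T_out = Σ ṁᵢCp,ᵢTᵢ / Σ ṁᵢCp,ᵢ
      = -8580.1 / 498.94 = -17.197 °C

T_out = -17.2 °C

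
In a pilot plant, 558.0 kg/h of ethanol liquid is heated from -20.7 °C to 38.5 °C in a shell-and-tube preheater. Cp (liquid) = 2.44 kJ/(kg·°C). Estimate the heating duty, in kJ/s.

Q = ṁ·Cp·ΔT = 558.0 × 2.44 × (38.5 − -20.7) = 80602 kJ/h
Converting: 80602 / 3600 s = 22.389 kW

Q = 22.4 kJ/s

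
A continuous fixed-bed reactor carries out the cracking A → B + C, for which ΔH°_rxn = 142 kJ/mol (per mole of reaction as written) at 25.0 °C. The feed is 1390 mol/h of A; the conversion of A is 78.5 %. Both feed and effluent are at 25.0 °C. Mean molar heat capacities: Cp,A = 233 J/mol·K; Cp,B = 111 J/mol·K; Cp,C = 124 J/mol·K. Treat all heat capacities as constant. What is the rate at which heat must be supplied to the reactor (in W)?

Extent of reaction ξ = 0.785 × 1390 = 1091.2 mol/h
Reaction term: ξ·ΔH°_rxn = 1091.2 × 142 = 154940 kJ/h
Q = ΔH = 154940 kJ/h = 43.04 kW
Heat supplied = 43040 W

Q_in = 43000 W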